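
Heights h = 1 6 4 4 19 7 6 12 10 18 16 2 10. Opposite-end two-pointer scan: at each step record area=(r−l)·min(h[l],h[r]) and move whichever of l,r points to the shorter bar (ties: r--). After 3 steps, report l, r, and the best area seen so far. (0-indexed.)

l=0 r=12: min(1,10)*12=12 best=12 *, l++
l=1 r=12: min(6,10)*11=66 best=66 *, l++
l=2 r=12: min(4,10)*10=40 best=66, l++

l=3, r=12, best area=66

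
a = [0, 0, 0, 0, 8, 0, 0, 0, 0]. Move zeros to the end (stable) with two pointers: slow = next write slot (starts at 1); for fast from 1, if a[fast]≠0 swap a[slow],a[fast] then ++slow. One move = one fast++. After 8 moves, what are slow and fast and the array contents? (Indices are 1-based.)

slow=2, fast=9, a=[8, 0, 0, 0, 0, 0, 0, 0, 0]

(s=1,f=1) a[fast]=0 → fast++
(s=1,f=2) a[fast]=0 → fast++
(s=1,f=3) a[fast]=0 → fast++
(s=1,f=4) a[fast]=0 → fast++
(s=1,f=5) a[fast]=8≠0 swap→a[1]=8 → slow++,fast++
(s=2,f=6) a[fast]=0 → fast++
(s=2,f=7) a[fast]=0 → fast++
(s=2,f=8) a[fast]=0 → fast++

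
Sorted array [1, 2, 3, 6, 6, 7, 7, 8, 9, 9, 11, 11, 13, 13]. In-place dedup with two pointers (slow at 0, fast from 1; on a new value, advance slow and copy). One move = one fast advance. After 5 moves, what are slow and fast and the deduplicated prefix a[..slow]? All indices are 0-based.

slow=0 fast=1: a[fast]=2≠a[slow]=1 write a[1]=2, slow++,fast++
slow=1 fast=2: a[fast]=3≠a[slow]=2 write a[2]=3, slow++,fast++
slow=2 fast=3: a[fast]=6≠a[slow]=3 write a[3]=6, slow++,fast++
slow=3 fast=4: a[fast]=6=a[slow] dup, fast++
slow=3 fast=5: a[fast]=7≠a[slow]=6 write a[4]=7, slow++,fast++

slow=4, fast=6, prefix=[1, 2, 3, 6, 7]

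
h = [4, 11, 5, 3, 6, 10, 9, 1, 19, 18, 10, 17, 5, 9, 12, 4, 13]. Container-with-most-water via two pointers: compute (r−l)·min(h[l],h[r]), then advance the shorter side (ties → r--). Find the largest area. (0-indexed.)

max area = 165

l=0 r=16: min(4,13)*16=64 best=64 *, l++
l=1 r=16: min(11,13)*15=165 best=165 *, l++
l=2 r=16: min(5,13)*14=70 best=165, l++
l=3 r=16: min(3,13)*13=39 best=165, l++
l=4 r=16: min(6,13)*12=72 best=165, l++
l=5 r=16: min(10,13)*11=110 best=165, l++
l=6 r=16: min(9,13)*10=90 best=165, l++
l=7 r=16: min(1,13)*9=9 best=165, l++
l=8 r=16: min(19,13)*8=104 best=165, r--
l=8 r=15: min(19,4)*7=28 best=165, r--
l=8 r=14: min(19,12)*6=72 best=165, r--
l=8 r=13: min(19,9)*5=45 best=165, r--
l=8 r=12: min(19,5)*4=20 best=165, r--
l=8 r=11: min(19,17)*3=51 best=165, r--
l=8 r=10: min(19,10)*2=20 best=165, r--
l=8 r=9: min(19,18)*1=18 best=165, r--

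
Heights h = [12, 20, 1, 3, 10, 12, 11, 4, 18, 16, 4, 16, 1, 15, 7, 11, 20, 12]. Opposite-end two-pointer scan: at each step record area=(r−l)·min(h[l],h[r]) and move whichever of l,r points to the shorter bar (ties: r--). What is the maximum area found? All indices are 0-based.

max area = 300

[0,17] min(12,12)*17=204 best=204 * → r--
[0,16] min(12,20)*16=192 best=204 → l++
[1,16] min(20,20)*15=300 best=300 * → r--
[1,15] min(20,11)*14=154 best=300 → r--
[1,14] min(20,7)*13=91 best=300 → r--
[1,13] min(20,15)*12=180 best=300 → r--
[1,12] min(20,1)*11=11 best=300 → r--
[1,11] min(20,16)*10=160 best=300 → r--
[1,10] min(20,4)*9=36 best=300 → r--
[1,9] min(20,16)*8=128 best=300 → r--
[1,8] min(20,18)*7=126 best=300 → r--
[1,7] min(20,4)*6=24 best=300 → r--
[1,6] min(20,11)*5=55 best=300 → r--
[1,5] min(20,12)*4=48 best=300 → r--
[1,4] min(20,10)*3=30 best=300 → r--
[1,3] min(20,3)*2=6 best=300 → r--
[1,2] min(20,1)*1=1 best=300 → r--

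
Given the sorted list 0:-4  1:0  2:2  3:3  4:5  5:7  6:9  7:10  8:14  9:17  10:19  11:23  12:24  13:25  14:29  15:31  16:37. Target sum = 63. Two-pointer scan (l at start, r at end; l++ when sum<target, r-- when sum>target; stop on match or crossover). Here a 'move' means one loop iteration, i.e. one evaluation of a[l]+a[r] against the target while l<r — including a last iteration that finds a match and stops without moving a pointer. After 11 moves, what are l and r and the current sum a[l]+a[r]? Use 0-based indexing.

l=11, r=16, sum=60

[0,16] -4+37=33 <63 → l++
[1,16] 0+37=37 <63 → l++
[2,16] 2+37=39 <63 → l++
[3,16] 3+37=40 <63 → l++
[4,16] 5+37=42 <63 → l++
[5,16] 7+37=44 <63 → l++
[6,16] 9+37=46 <63 → l++
[7,16] 10+37=47 <63 → l++
[8,16] 14+37=51 <63 → l++
[9,16] 17+37=54 <63 → l++
[10,16] 19+37=56 <63 → l++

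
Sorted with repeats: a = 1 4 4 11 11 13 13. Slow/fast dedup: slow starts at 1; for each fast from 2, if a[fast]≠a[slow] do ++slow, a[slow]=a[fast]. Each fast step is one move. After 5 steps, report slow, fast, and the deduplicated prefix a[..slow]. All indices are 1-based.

(s=1,f=2) a[fast]=4≠a[slow]=1 write a[2]=4 → slow++,fast++
(s=2,f=3) a[fast]=4=a[slow] dup → fast++
(s=2,f=4) a[fast]=11≠a[slow]=4 write a[3]=11 → slow++,fast++
(s=3,f=5) a[fast]=11=a[slow] dup → fast++
(s=3,f=6) a[fast]=13≠a[slow]=11 write a[4]=13 → slow++,fast++

slow=4, fast=7, prefix=[1, 4, 11, 13]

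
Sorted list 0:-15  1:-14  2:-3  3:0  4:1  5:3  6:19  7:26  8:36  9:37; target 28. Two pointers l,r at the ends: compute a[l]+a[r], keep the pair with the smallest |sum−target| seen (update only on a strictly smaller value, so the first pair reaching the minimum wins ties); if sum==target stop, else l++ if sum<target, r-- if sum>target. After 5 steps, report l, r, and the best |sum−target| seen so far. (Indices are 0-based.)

l=3, r=7, best |Δ|=5

[0,9] -15+37=22 d=6 * → l++
[1,9] -14+37=23 d=5 * → l++
[2,9] -3+37=34 d=6 → r--
[2,8] -3+36=33 d=5 → r--
[2,7] -3+26=23 d=5 → l++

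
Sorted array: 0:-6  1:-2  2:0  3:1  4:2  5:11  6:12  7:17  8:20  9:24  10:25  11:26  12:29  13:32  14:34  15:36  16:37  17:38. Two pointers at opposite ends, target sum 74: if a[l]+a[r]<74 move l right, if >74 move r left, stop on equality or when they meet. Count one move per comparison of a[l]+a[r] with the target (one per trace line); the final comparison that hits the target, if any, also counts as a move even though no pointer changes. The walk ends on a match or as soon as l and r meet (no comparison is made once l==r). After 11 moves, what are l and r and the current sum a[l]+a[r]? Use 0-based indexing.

l=11, r=17, sum=64

l=0 r=17: -6+38=32 <74, l++
l=1 r=17: -2+38=36 <74, l++
l=2 r=17: 0+38=38 <74, l++
l=3 r=17: 1+38=39 <74, l++
l=4 r=17: 2+38=40 <74, l++
l=5 r=17: 11+38=49 <74, l++
l=6 r=17: 12+38=50 <74, l++
l=7 r=17: 17+38=55 <74, l++
l=8 r=17: 20+38=58 <74, l++
l=9 r=17: 24+38=62 <74, l++
l=10 r=17: 25+38=63 <74, l++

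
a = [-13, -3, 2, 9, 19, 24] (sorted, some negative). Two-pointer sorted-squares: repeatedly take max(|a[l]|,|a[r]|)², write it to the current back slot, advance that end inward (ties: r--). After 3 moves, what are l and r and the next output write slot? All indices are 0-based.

[0,5] |-13|<=|24| out[5]=576 → r--
[0,4] |-13|<=|19| out[4]=361 → r--
[0,3] |-13|>|9| out[3]=169 → l++

l=1, r=3, next write slot=2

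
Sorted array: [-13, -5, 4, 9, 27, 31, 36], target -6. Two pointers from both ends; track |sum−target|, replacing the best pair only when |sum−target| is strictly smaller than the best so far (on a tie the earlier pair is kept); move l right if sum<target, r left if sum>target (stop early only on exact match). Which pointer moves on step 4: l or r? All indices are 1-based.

l=1 r=7: -13+36=23 d=29 *, r--
l=1 r=6: -13+31=18 d=24 *, r--
l=1 r=5: -13+27=14 d=20 *, r--
l=1 r=4: -13+9=-4 d=2 *, r--

r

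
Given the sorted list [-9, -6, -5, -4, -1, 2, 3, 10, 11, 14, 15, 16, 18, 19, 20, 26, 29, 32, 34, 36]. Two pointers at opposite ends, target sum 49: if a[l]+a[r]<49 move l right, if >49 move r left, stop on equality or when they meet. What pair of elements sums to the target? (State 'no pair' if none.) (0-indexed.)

(15, 34)

[0,19] -9+36=27 <49 → l++
[1,19] -6+36=30 <49 → l++
[2,19] -5+36=31 <49 → l++
[3,19] -4+36=32 <49 → l++
[4,19] -1+36=35 <49 → l++
[5,19] 2+36=38 <49 → l++
[6,19] 3+36=39 <49 → l++
[7,19] 10+36=46 <49 → l++
[8,19] 11+36=47 <49 → l++
[9,19] 14+36=50 >49 → r--
[9,18] 14+34=48 <49 → l++
[10,18] 15+34=49 → found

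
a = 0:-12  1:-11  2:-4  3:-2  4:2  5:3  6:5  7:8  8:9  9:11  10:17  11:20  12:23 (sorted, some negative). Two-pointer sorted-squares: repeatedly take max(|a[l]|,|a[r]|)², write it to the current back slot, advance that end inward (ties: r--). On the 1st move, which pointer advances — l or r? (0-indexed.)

[0,12] |-12|<=|23| out[12]=529 → r--

r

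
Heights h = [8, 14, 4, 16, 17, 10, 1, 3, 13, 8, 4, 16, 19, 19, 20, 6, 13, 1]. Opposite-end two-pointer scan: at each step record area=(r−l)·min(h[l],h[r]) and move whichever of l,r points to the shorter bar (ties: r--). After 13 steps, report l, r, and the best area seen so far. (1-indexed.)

l=1 r=18: min(8,1)*17=17 best=17 *, r--
l=1 r=17: min(8,13)*16=128 best=128 *, l++
l=2 r=17: min(14,13)*15=195 best=195 *, r--
l=2 r=16: min(14,6)*14=84 best=195, r--
l=2 r=15: min(14,20)*13=182 best=195, l++
l=3 r=15: min(4,20)*12=48 best=195, l++
l=4 r=15: min(16,20)*11=176 best=195, l++
l=5 r=15: min(17,20)*10=170 best=195, l++
l=6 r=15: min(10,20)*9=90 best=195, l++
l=7 r=15: min(1,20)*8=8 best=195, l++
l=8 r=15: min(3,20)*7=21 best=195, l++
l=9 r=15: min(13,20)*6=78 best=195, l++
l=10 r=15: min(8,20)*5=40 best=195, l++

l=11, r=15, best area=195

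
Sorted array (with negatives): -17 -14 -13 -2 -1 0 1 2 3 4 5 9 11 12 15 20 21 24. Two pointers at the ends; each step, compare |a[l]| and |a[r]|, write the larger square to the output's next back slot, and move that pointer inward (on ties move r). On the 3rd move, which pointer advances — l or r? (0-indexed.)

r

[0,17] |-17|<=|24| out[17]=576 → r--
[0,16] |-17|<=|21| out[16]=441 → r--
[0,15] |-17|<=|20| out[15]=400 → r--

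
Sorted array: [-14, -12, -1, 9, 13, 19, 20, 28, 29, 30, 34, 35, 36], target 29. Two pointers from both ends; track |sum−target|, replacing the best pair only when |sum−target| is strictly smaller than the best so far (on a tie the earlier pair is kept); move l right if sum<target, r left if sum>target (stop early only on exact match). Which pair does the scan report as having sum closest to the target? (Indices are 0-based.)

pair (-1, 30) with sum 29 (|Δ|=0)

l=0 r=12: -14+36=22 d=7 *, l++
l=1 r=12: -12+36=24 d=5 *, l++
l=2 r=12: -1+36=35 d=6, r--
l=2 r=11: -1+35=34 d=5, r--
l=2 r=10: -1+34=33 d=4 *, r--
l=2 r=9: -1+30=29 d=0 *, stop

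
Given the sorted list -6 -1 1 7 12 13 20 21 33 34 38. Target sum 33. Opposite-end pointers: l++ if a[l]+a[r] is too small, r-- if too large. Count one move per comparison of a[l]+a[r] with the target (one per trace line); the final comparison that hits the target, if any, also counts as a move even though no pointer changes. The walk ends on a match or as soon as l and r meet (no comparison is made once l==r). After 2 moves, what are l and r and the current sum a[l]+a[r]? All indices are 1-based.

l=2, r=10, sum=33

l=1 r=11: -6+38=32 <33, l++
l=2 r=11: -1+38=37 >33, r--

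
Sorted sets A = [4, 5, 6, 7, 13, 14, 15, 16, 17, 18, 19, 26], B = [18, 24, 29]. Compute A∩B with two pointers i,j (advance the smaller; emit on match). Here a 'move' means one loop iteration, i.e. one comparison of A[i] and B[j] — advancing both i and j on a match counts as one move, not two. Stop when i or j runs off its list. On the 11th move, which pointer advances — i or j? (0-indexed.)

i

i=0 j=0: 4<18, i++
i=1 j=0: 5<18, i++
i=2 j=0: 6<18, i++
i=3 j=0: 7<18, i++
i=4 j=0: 13<18, i++
i=5 j=0: 14<18, i++
i=6 j=0: 15<18, i++
i=7 j=0: 16<18, i++
i=8 j=0: 17<18, i++
i=9 j=0: 18==18 emit, i++,j++
i=10 j=1: 19<24, i++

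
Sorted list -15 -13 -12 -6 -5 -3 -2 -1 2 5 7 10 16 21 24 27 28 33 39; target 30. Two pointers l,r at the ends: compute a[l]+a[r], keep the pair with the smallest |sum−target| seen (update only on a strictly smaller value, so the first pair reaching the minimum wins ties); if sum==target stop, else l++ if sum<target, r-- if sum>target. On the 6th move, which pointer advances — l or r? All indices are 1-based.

l=1 r=19: -15+39=24 d=6 *, l++
l=2 r=19: -13+39=26 d=4 *, l++
l=3 r=19: -12+39=27 d=3 *, l++
l=4 r=19: -6+39=33 d=3, r--
l=4 r=18: -6+33=27 d=3, l++
l=5 r=18: -5+33=28 d=2 *, l++

l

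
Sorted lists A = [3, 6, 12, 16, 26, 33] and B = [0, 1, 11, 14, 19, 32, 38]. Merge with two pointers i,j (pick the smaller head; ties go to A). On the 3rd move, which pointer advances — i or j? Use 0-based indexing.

i=0 j=0: A[i]=3>B[j]=0 take 0, j++
i=0 j=1: A[i]=3>B[j]=1 take 1, j++
i=0 j=2: A[i]=3<=B[j]=11 take 3, i++

i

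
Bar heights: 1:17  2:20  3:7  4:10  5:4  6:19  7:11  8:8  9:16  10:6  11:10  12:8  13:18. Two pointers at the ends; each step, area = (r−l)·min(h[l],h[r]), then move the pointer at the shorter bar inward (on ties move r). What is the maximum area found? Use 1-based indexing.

max area = 204

l=1 r=13: min(17,18)*12=204 best=204 *, l++
l=2 r=13: min(20,18)*11=198 best=204, r--
l=2 r=12: min(20,8)*10=80 best=204, r--
l=2 r=11: min(20,10)*9=90 best=204, r--
l=2 r=10: min(20,6)*8=48 best=204, r--
l=2 r=9: min(20,16)*7=112 best=204, r--
l=2 r=8: min(20,8)*6=48 best=204, r--
l=2 r=7: min(20,11)*5=55 best=204, r--
l=2 r=6: min(20,19)*4=76 best=204, r--
l=2 r=5: min(20,4)*3=12 best=204, r--
l=2 r=4: min(20,10)*2=20 best=204, r--
l=2 r=3: min(20,7)*1=7 best=204, r--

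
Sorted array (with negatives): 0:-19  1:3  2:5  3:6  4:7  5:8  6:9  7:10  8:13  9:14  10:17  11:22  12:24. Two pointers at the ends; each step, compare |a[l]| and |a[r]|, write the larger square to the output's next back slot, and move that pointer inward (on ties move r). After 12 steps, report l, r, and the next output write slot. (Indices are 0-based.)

[0,12] |-19|<=|24| out[12]=576 → r--
[0,11] |-19|<=|22| out[11]=484 → r--
[0,10] |-19|>|17| out[10]=361 → l++
[1,10] |3|<=|17| out[9]=289 → r--
[1,9] |3|<=|14| out[8]=196 → r--
[1,8] |3|<=|13| out[7]=169 → r--
[1,7] |3|<=|10| out[6]=100 → r--
[1,6] |3|<=|9| out[5]=81 → r--
[1,5] |3|<=|8| out[4]=64 → r--
[1,4] |3|<=|7| out[3]=49 → r--
[1,3] |3|<=|6| out[2]=36 → r--
[1,2] |3|<=|5| out[1]=25 → r--

l=1, r=1, next write slot=0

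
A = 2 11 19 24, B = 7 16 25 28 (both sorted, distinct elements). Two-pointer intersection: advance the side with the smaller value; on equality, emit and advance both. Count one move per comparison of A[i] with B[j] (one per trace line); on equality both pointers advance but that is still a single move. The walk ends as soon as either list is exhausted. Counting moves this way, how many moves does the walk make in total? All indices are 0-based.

6 moves

[i=0,j=0] 2<7 → i++
[i=1,j=0] 11>7 → j++
[i=1,j=1] 11<16 → i++
[i=2,j=1] 19>16 → j++
[i=2,j=2] 19<25 → i++
[i=3,j=2] 24<25 → i++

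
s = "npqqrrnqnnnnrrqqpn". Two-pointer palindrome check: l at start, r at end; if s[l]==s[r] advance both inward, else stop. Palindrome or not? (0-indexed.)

not a palindrome (mismatch at 7,10)

l=0 r=17: 'n'=='n', l++,r--
l=1 r=16: 'p'=='p', l++,r--
l=2 r=15: 'q'=='q', l++,r--
l=3 r=14: 'q'=='q', l++,r--
l=4 r=13: 'r'=='r', l++,r--
l=5 r=12: 'r'=='r', l++,r--
l=6 r=11: 'n'=='n', l++,r--
l=7 r=10: 'q'!='n', stop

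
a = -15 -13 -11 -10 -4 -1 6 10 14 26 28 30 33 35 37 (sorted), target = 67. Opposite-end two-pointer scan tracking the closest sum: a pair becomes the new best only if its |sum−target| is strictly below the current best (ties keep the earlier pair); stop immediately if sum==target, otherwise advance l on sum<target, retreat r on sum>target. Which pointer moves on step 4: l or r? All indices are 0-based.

l

[0,14] -15+37=22 d=45 * → l++
[1,14] -13+37=24 d=43 * → l++
[2,14] -11+37=26 d=41 * → l++
[3,14] -10+37=27 d=40 * → l++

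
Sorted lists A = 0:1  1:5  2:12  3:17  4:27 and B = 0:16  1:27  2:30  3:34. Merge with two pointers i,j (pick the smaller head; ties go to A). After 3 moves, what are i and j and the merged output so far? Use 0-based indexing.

i=3, j=0, merged so far=[1, 5, 12]

[i=0,j=0] A[i]=1<=B[j]=16 take 1 → i++
[i=1,j=0] A[i]=5<=B[j]=16 take 5 → i++
[i=2,j=0] A[i]=12<=B[j]=16 take 12 → i++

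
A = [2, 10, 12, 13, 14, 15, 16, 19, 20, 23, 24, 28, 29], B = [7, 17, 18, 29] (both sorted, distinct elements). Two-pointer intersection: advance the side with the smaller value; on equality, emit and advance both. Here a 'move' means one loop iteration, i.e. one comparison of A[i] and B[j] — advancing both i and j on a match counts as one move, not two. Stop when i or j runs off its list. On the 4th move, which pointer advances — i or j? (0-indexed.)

[i=0,j=0] 2<7 → i++
[i=1,j=0] 10>7 → j++
[i=1,j=1] 10<17 → i++
[i=2,j=1] 12<17 → i++

i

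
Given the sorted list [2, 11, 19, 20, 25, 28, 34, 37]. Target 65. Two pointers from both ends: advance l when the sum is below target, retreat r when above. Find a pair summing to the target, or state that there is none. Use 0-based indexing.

(28, 37)

l=0 r=7: 2+37=39 <65, l++
l=1 r=7: 11+37=48 <65, l++
l=2 r=7: 19+37=56 <65, l++
l=3 r=7: 20+37=57 <65, l++
l=4 r=7: 25+37=62 <65, l++
l=5 r=7: 28+37=65, found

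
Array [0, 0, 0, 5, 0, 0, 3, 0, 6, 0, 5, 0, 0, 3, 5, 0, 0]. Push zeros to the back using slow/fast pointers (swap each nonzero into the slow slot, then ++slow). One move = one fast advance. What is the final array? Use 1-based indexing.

[5, 3, 6, 5, 3, 5, 0, 0, 0, 0, 0, 0, 0, 0, 0, 0, 0]

(s=1,f=1) a[fast]=0 → fast++
(s=1,f=2) a[fast]=0 → fast++
(s=1,f=3) a[fast]=0 → fast++
(s=1,f=4) a[fast]=5≠0 swap→a[1]=5 → slow++,fast++
(s=2,f=5) a[fast]=0 → fast++
(s=2,f=6) a[fast]=0 → fast++
(s=2,f=7) a[fast]=3≠0 swap→a[2]=3 → slow++,fast++
(s=3,f=8) a[fast]=0 → fast++
(s=3,f=9) a[fast]=6≠0 swap→a[3]=6 → slow++,fast++
(s=4,f=10) a[fast]=0 → fast++
(s=4,f=11) a[fast]=5≠0 swap→a[4]=5 → slow++,fast++
(s=5,f=12) a[fast]=0 → fast++
(s=5,f=13) a[fast]=0 → fast++
(s=5,f=14) a[fast]=3≠0 swap→a[5]=3 → slow++,fast++
(s=6,f=15) a[fast]=5≠0 swap→a[6]=5 → slow++,fast++
(s=7,f=16) a[fast]=0 → fast++
(s=7,f=17) a[fast]=0 → fast++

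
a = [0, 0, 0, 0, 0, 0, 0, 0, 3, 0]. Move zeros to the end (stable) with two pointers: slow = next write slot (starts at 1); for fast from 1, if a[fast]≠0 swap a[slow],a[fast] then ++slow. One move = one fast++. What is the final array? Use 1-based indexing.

slow=1 fast=1: a[fast]=0, fast++
slow=1 fast=2: a[fast]=0, fast++
slow=1 fast=3: a[fast]=0, fast++
slow=1 fast=4: a[fast]=0, fast++
slow=1 fast=5: a[fast]=0, fast++
slow=1 fast=6: a[fast]=0, fast++
slow=1 fast=7: a[fast]=0, fast++
slow=1 fast=8: a[fast]=0, fast++
slow=1 fast=9: a[fast]=3≠0 swap→a[1]=3, slow++,fast++
slow=2 fast=10: a[fast]=0, fast++

[3, 0, 0, 0, 0, 0, 0, 0, 0, 0]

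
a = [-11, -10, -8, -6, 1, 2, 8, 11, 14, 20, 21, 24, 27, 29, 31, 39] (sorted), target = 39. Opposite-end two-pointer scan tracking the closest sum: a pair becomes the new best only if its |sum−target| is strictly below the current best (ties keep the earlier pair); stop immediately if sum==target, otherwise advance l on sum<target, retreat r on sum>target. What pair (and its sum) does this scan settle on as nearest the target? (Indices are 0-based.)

pair (8, 31) with sum 39 (|Δ|=0)

l=0 r=15: -11+39=28 d=11 *, l++
l=1 r=15: -10+39=29 d=10 *, l++
l=2 r=15: -8+39=31 d=8 *, l++
l=3 r=15: -6+39=33 d=6 *, l++
l=4 r=15: 1+39=40 d=1 *, r--
l=4 r=14: 1+31=32 d=7, l++
l=5 r=14: 2+31=33 d=6, l++
l=6 r=14: 8+31=39 d=0 *, stop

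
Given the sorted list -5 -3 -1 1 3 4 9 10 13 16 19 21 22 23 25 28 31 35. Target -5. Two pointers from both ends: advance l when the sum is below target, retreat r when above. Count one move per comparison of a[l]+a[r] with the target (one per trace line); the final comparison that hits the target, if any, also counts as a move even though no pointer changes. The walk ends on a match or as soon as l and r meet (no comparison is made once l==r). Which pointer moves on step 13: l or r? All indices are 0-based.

[0,17] -5+35=30 >-5 → r--
[0,16] -5+31=26 >-5 → r--
[0,15] -5+28=23 >-5 → r--
[0,14] -5+25=20 >-5 → r--
[0,13] -5+23=18 >-5 → r--
[0,12] -5+22=17 >-5 → r--
[0,11] -5+21=16 >-5 → r--
[0,10] -5+19=14 >-5 → r--
[0,9] -5+16=11 >-5 → r--
[0,8] -5+13=8 >-5 → r--
[0,7] -5+10=5 >-5 → r--
[0,6] -5+9=4 >-5 → r--
[0,5] -5+4=-1 >-5 → r--

r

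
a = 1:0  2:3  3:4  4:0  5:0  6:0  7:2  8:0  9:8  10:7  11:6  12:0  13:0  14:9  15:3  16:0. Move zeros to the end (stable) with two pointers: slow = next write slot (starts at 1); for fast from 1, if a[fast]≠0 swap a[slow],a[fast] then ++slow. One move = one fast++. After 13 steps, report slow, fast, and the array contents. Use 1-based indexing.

slow=7, fast=14, a=[3, 4, 2, 8, 7, 6, 0, 0, 0, 0, 0, 0, 0, 9, 3, 0]

(s=1,f=1) a[fast]=0 → fast++
(s=1,f=2) a[fast]=3≠0 swap→a[1]=3 → slow++,fast++
(s=2,f=3) a[fast]=4≠0 swap→a[2]=4 → slow++,fast++
(s=3,f=4) a[fast]=0 → fast++
(s=3,f=5) a[fast]=0 → fast++
(s=3,f=6) a[fast]=0 → fast++
(s=3,f=7) a[fast]=2≠0 swap→a[3]=2 → slow++,fast++
(s=4,f=8) a[fast]=0 → fast++
(s=4,f=9) a[fast]=8≠0 swap→a[4]=8 → slow++,fast++
(s=5,f=10) a[fast]=7≠0 swap→a[5]=7 → slow++,fast++
(s=6,f=11) a[fast]=6≠0 swap→a[6]=6 → slow++,fast++
(s=7,f=12) a[fast]=0 → fast++
(s=7,f=13) a[fast]=0 → fast++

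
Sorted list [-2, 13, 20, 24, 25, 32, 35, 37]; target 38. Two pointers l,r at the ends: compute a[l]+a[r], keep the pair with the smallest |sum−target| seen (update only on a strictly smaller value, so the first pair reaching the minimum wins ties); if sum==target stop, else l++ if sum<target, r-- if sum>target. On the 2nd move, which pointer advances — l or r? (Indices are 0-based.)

[0,7] -2+37=35 d=3 * → l++
[1,7] 13+37=50 d=12 → r--

r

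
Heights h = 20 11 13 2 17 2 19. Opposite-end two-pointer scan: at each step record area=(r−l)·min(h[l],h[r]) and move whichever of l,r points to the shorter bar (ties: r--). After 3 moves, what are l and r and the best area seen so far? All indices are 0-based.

[0,6] min(20,19)*6=114 best=114 * → r--
[0,5] min(20,2)*5=10 best=114 → r--
[0,4] min(20,17)*4=68 best=114 → r--

l=0, r=3, best area=114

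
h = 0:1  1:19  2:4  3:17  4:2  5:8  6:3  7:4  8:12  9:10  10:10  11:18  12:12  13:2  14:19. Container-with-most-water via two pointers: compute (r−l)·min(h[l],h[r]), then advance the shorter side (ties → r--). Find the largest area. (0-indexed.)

max area = 247

[0,14] min(1,19)*14=14 best=14 * → l++
[1,14] min(19,19)*13=247 best=247 * → r--
[1,13] min(19,2)*12=24 best=247 → r--
[1,12] min(19,12)*11=132 best=247 → r--
[1,11] min(19,18)*10=180 best=247 → r--
[1,10] min(19,10)*9=90 best=247 → r--
[1,9] min(19,10)*8=80 best=247 → r--
[1,8] min(19,12)*7=84 best=247 → r--
[1,7] min(19,4)*6=24 best=247 → r--
[1,6] min(19,3)*5=15 best=247 → r--
[1,5] min(19,8)*4=32 best=247 → r--
[1,4] min(19,2)*3=6 best=247 → r--
[1,3] min(19,17)*2=34 best=247 → r--
[1,2] min(19,4)*1=4 best=247 → r--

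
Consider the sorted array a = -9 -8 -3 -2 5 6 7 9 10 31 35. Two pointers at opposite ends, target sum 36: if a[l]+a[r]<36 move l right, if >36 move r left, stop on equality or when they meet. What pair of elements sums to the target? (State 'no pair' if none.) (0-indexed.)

l=0 r=10: -9+35=26 <36, l++
l=1 r=10: -8+35=27 <36, l++
l=2 r=10: -3+35=32 <36, l++
l=3 r=10: -2+35=33 <36, l++
l=4 r=10: 5+35=40 >36, r--
l=4 r=9: 5+31=36, found

(5, 31)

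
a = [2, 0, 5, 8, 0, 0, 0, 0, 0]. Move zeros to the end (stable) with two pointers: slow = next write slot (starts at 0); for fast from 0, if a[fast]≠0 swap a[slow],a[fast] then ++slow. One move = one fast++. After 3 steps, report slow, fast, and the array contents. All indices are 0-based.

slow=2, fast=3, a=[2, 5, 0, 8, 0, 0, 0, 0, 0]

slow=0 fast=0: a[fast]=2≠0 swap→a[0]=2, slow++,fast++
slow=1 fast=1: a[fast]=0, fast++
slow=1 fast=2: a[fast]=5≠0 swap→a[1]=5, slow++,fast++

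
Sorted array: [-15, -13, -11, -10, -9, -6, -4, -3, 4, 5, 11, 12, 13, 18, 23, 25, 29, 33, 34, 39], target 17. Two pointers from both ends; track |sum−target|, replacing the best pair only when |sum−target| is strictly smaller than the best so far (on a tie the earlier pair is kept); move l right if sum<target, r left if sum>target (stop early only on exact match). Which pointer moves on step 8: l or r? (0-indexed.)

l

l=0 r=19: -15+39=24 d=7 *, r--
l=0 r=18: -15+34=19 d=2 *, r--
l=0 r=17: -15+33=18 d=1 *, r--
l=0 r=16: -15+29=14 d=3, l++
l=1 r=16: -13+29=16 d=1, l++
l=2 r=16: -11+29=18 d=1, r--
l=2 r=15: -11+25=14 d=3, l++
l=3 r=15: -10+25=15 d=2, l++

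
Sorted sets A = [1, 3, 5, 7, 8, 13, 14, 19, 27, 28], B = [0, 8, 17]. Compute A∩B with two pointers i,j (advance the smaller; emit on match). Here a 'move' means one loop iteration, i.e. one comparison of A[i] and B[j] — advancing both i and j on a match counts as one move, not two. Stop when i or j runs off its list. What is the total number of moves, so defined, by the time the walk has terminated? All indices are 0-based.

i=0 j=0: 1>0, j++
i=0 j=1: 1<8, i++
i=1 j=1: 3<8, i++
i=2 j=1: 5<8, i++
i=3 j=1: 7<8, i++
i=4 j=1: 8==8 emit, i++,j++
i=5 j=2: 13<17, i++
i=6 j=2: 14<17, i++
i=7 j=2: 19>17, j++

9 moves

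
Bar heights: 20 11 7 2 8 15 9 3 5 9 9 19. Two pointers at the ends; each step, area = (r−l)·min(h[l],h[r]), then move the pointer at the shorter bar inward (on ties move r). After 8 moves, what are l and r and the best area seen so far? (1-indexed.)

[1,12] min(20,19)*11=209 best=209 * → r--
[1,11] min(20,9)*10=90 best=209 → r--
[1,10] min(20,9)*9=81 best=209 → r--
[1,9] min(20,5)*8=40 best=209 → r--
[1,8] min(20,3)*7=21 best=209 → r--
[1,7] min(20,9)*6=54 best=209 → r--
[1,6] min(20,15)*5=75 best=209 → r--
[1,5] min(20,8)*4=32 best=209 → r--

l=1, r=4, best area=209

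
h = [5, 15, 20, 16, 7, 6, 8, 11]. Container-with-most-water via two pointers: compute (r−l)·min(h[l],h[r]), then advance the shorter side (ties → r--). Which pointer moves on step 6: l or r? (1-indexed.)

[1,8] min(5,11)*7=35 best=35 * → l++
[2,8] min(15,11)*6=66 best=66 * → r--
[2,7] min(15,8)*5=40 best=66 → r--
[2,6] min(15,6)*4=24 best=66 → r--
[2,5] min(15,7)*3=21 best=66 → r--
[2,4] min(15,16)*2=30 best=66 → l++

l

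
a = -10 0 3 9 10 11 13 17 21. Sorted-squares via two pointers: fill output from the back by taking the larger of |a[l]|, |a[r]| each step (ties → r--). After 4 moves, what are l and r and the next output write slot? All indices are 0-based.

[0,8] |-10|<=|21| out[8]=441 → r--
[0,7] |-10|<=|17| out[7]=289 → r--
[0,6] |-10|<=|13| out[6]=169 → r--
[0,5] |-10|<=|11| out[5]=121 → r--

l=0, r=4, next write slot=4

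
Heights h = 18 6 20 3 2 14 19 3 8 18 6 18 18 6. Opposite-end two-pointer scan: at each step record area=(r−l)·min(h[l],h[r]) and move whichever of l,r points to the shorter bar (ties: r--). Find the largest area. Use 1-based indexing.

[1,14] min(18,6)*13=78 best=78 * → r--
[1,13] min(18,18)*12=216 best=216 * → r--
[1,12] min(18,18)*11=198 best=216 → r--
[1,11] min(18,6)*10=60 best=216 → r--
[1,10] min(18,18)*9=162 best=216 → r--
[1,9] min(18,8)*8=64 best=216 → r--
[1,8] min(18,3)*7=21 best=216 → r--
[1,7] min(18,19)*6=108 best=216 → l++
[2,7] min(6,19)*5=30 best=216 → l++
[3,7] min(20,19)*4=76 best=216 → r--
[3,6] min(20,14)*3=42 best=216 → r--
[3,5] min(20,2)*2=4 best=216 → r--
[3,4] min(20,3)*1=3 best=216 → r--

max area = 216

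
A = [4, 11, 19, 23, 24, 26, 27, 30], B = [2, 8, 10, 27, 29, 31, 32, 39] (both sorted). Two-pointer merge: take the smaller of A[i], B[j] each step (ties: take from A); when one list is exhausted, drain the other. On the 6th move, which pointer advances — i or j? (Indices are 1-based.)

i

[i=1,j=1] A[i]=4>B[j]=2 take 2 → j++
[i=1,j=2] A[i]=4<=B[j]=8 take 4 → i++
[i=2,j=2] A[i]=11>B[j]=8 take 8 → j++
[i=2,j=3] A[i]=11>B[j]=10 take 10 → j++
[i=2,j=4] A[i]=11<=B[j]=27 take 11 → i++
[i=3,j=4] A[i]=19<=B[j]=27 take 19 → i++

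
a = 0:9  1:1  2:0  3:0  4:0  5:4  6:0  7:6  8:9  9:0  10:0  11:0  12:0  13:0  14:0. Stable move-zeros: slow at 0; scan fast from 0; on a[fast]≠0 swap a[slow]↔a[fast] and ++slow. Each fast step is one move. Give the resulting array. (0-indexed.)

slow=0 fast=0: a[fast]=9≠0 swap→a[0]=9, slow++,fast++
slow=1 fast=1: a[fast]=1≠0 swap→a[1]=1, slow++,fast++
slow=2 fast=2: a[fast]=0, fast++
slow=2 fast=3: a[fast]=0, fast++
slow=2 fast=4: a[fast]=0, fast++
slow=2 fast=5: a[fast]=4≠0 swap→a[2]=4, slow++,fast++
slow=3 fast=6: a[fast]=0, fast++
slow=3 fast=7: a[fast]=6≠0 swap→a[3]=6, slow++,fast++
slow=4 fast=8: a[fast]=9≠0 swap→a[4]=9, slow++,fast++
slow=5 fast=9: a[fast]=0, fast++
slow=5 fast=10: a[fast]=0, fast++
slow=5 fast=11: a[fast]=0, fast++
slow=5 fast=12: a[fast]=0, fast++
slow=5 fast=13: a[fast]=0, fast++
slow=5 fast=14: a[fast]=0, fast++

[9, 1, 4, 6, 9, 0, 0, 0, 0, 0, 0, 0, 0, 0, 0]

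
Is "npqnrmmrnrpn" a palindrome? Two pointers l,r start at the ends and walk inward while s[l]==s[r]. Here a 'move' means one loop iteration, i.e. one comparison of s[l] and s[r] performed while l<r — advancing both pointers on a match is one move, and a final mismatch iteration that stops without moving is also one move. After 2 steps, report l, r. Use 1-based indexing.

l=3, r=10

[1,12] 'n'=='n' → l++,r--
[2,11] 'p'=='p' → l++,r--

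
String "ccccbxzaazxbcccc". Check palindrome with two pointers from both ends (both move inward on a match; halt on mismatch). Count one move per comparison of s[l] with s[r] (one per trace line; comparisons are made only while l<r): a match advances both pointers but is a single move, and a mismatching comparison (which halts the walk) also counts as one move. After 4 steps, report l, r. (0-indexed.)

l=4, r=11

l=0 r=15: 'c'=='c', l++,r--
l=1 r=14: 'c'=='c', l++,r--
l=2 r=13: 'c'=='c', l++,r--
l=3 r=12: 'c'=='c', l++,r--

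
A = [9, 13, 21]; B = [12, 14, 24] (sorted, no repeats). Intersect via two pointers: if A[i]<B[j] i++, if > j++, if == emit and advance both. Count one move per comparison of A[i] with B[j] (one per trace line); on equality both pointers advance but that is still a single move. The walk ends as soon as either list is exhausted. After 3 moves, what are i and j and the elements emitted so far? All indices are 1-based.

i=3, j=2, emitted=[]

[i=1,j=1] 9<12 → i++
[i=2,j=1] 13>12 → j++
[i=2,j=2] 13<14 → i++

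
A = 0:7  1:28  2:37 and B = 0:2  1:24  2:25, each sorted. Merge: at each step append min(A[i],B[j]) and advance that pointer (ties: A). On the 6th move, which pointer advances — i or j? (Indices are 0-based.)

i

[i=0,j=0] A[i]=7>B[j]=2 take 2 → j++
[i=0,j=1] A[i]=7<=B[j]=24 take 7 → i++
[i=1,j=1] A[i]=28>B[j]=24 take 24 → j++
[i=1,j=2] A[i]=28>B[j]=25 take 25 → j++
[i=1,j=3] B done, take A[i]=28 → i++
[i=2,j=3] B done, take A[i]=37 → i++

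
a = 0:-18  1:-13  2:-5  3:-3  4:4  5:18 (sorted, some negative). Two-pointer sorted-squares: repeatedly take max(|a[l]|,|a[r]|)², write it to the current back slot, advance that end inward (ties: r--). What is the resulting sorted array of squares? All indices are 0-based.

l=0 r=5: |-18|<=|18| out[5]=324, r--
l=0 r=4: |-18|>|4| out[4]=324, l++
l=1 r=4: |-13|>|4| out[3]=169, l++
l=2 r=4: |-5|>|4| out[2]=25, l++
l=3 r=4: |-3|<=|4| out[1]=16, r--
l=3 r=3: |-3|<=|-3| out[0]=9, r--

[9, 16, 25, 169, 324, 324]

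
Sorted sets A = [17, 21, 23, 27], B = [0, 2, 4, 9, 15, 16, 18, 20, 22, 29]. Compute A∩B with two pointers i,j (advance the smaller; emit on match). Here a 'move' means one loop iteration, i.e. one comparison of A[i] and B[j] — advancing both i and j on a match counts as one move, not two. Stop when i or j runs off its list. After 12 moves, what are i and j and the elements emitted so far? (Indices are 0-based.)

i=3, j=9, emitted=[]

i=0 j=0: 17>0, j++
i=0 j=1: 17>2, j++
i=0 j=2: 17>4, j++
i=0 j=3: 17>9, j++
i=0 j=4: 17>15, j++
i=0 j=5: 17>16, j++
i=0 j=6: 17<18, i++
i=1 j=6: 21>18, j++
i=1 j=7: 21>20, j++
i=1 j=8: 21<22, i++
i=2 j=8: 23>22, j++
i=2 j=9: 23<29, i++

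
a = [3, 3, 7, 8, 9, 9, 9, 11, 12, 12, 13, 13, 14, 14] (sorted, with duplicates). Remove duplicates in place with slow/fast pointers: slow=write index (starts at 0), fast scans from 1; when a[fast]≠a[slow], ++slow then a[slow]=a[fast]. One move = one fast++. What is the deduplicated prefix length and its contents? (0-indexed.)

slow=0 fast=1: a[fast]=3=a[slow] dup, fast++
slow=0 fast=2: a[fast]=7≠a[slow]=3 write a[1]=7, slow++,fast++
slow=1 fast=3: a[fast]=8≠a[slow]=7 write a[2]=8, slow++,fast++
slow=2 fast=4: a[fast]=9≠a[slow]=8 write a[3]=9, slow++,fast++
slow=3 fast=5: a[fast]=9=a[slow] dup, fast++
slow=3 fast=6: a[fast]=9=a[slow] dup, fast++
slow=3 fast=7: a[fast]=11≠a[slow]=9 write a[4]=11, slow++,fast++
slow=4 fast=8: a[fast]=12≠a[slow]=11 write a[5]=12, slow++,fast++
slow=5 fast=9: a[fast]=12=a[slow] dup, fast++
slow=5 fast=10: a[fast]=13≠a[slow]=12 write a[6]=13, slow++,fast++
slow=6 fast=11: a[fast]=13=a[slow] dup, fast++
slow=6 fast=12: a[fast]=14≠a[slow]=13 write a[7]=14, slow++,fast++
slow=7 fast=13: a[fast]=14=a[slow] dup, fast++

length 8; prefix = [3, 7, 8, 9, 11, 12, 13, 14]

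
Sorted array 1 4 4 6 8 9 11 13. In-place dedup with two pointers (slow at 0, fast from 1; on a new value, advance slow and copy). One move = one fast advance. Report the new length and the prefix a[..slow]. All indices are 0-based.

(s=0,f=1) a[fast]=4≠a[slow]=1 write a[1]=4 → slow++,fast++
(s=1,f=2) a[fast]=4=a[slow] dup → fast++
(s=1,f=3) a[fast]=6≠a[slow]=4 write a[2]=6 → slow++,fast++
(s=2,f=4) a[fast]=8≠a[slow]=6 write a[3]=8 → slow++,fast++
(s=3,f=5) a[fast]=9≠a[slow]=8 write a[4]=9 → slow++,fast++
(s=4,f=6) a[fast]=11≠a[slow]=9 write a[5]=11 → slow++,fast++
(s=5,f=7) a[fast]=13≠a[slow]=11 write a[6]=13 → slow++,fast++

length 7; prefix = [1, 4, 6, 8, 9, 11, 13]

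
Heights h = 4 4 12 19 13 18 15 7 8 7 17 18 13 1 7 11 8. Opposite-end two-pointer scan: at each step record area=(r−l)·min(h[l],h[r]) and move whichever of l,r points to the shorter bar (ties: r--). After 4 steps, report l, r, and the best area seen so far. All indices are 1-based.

l=3, r=15, best area=143

l=1 r=17: min(4,8)*16=64 best=64 *, l++
l=2 r=17: min(4,8)*15=60 best=64, l++
l=3 r=17: min(12,8)*14=112 best=112 *, r--
l=3 r=16: min(12,11)*13=143 best=143 *, r--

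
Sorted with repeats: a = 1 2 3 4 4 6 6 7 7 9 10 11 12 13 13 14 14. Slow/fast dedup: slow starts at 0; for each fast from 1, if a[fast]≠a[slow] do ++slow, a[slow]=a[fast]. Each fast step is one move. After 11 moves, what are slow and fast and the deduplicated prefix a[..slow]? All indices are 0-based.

slow=0 fast=1: a[fast]=2≠a[slow]=1 write a[1]=2, slow++,fast++
slow=1 fast=2: a[fast]=3≠a[slow]=2 write a[2]=3, slow++,fast++
slow=2 fast=3: a[fast]=4≠a[slow]=3 write a[3]=4, slow++,fast++
slow=3 fast=4: a[fast]=4=a[slow] dup, fast++
slow=3 fast=5: a[fast]=6≠a[slow]=4 write a[4]=6, slow++,fast++
slow=4 fast=6: a[fast]=6=a[slow] dup, fast++
slow=4 fast=7: a[fast]=7≠a[slow]=6 write a[5]=7, slow++,fast++
slow=5 fast=8: a[fast]=7=a[slow] dup, fast++
slow=5 fast=9: a[fast]=9≠a[slow]=7 write a[6]=9, slow++,fast++
slow=6 fast=10: a[fast]=10≠a[slow]=9 write a[7]=10, slow++,fast++
slow=7 fast=11: a[fast]=11≠a[slow]=10 write a[8]=11, slow++,fast++

slow=8, fast=12, prefix=[1, 2, 3, 4, 6, 7, 9, 10, 11]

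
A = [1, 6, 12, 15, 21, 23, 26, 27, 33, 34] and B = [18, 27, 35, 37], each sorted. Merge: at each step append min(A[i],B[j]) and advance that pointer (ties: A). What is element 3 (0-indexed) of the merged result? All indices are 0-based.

[i=0,j=0] A[i]=1<=B[j]=18 take 1 → i++
[i=1,j=0] A[i]=6<=B[j]=18 take 6 → i++
[i=2,j=0] A[i]=12<=B[j]=18 take 12 → i++
[i=3,j=0] A[i]=15<=B[j]=18 take 15 → i++
[i=4,j=0] A[i]=21>B[j]=18 take 18 → j++
[i=4,j=1] A[i]=21<=B[j]=27 take 21 → i++
[i=5,j=1] A[i]=23<=B[j]=27 take 23 → i++
[i=6,j=1] A[i]=26<=B[j]=27 take 26 → i++
[i=7,j=1] A[i]=27<=B[j]=27 take 27 → i++
[i=8,j=1] A[i]=33>B[j]=27 take 27 → j++
[i=8,j=2] A[i]=33<=B[j]=35 take 33 → i++
[i=9,j=2] A[i]=34<=B[j]=35 take 34 → i++
[i=10,j=2] A done, take B[j]=35 → j++
[i=10,j=3] A done, take B[j]=37 → j++

merged[3] = 15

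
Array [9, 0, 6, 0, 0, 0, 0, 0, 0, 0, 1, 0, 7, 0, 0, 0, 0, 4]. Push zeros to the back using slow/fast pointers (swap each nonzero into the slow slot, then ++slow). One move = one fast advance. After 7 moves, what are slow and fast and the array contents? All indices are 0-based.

slow=2, fast=7, a=[9, 6, 0, 0, 0, 0, 0, 0, 0, 0, 1, 0, 7, 0, 0, 0, 0, 4]

(s=0,f=0) a[fast]=9≠0 swap→a[0]=9 → slow++,fast++
(s=1,f=1) a[fast]=0 → fast++
(s=1,f=2) a[fast]=6≠0 swap→a[1]=6 → slow++,fast++
(s=2,f=3) a[fast]=0 → fast++
(s=2,f=4) a[fast]=0 → fast++
(s=2,f=5) a[fast]=0 → fast++
(s=2,f=6) a[fast]=0 → fast++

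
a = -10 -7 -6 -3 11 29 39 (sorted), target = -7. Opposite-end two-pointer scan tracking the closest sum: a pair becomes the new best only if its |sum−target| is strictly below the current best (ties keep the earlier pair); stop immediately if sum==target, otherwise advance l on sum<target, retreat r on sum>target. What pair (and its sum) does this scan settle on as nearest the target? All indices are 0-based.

pair (-6, -3) with sum -9 (|Δ|=2)

[0,6] -10+39=29 d=36 * → r--
[0,5] -10+29=19 d=26 * → r--
[0,4] -10+11=1 d=8 * → r--
[0,3] -10+-3=-13 d=6 * → l++
[1,3] -7+-3=-10 d=3 * → l++
[2,3] -6+-3=-9 d=2 * → l++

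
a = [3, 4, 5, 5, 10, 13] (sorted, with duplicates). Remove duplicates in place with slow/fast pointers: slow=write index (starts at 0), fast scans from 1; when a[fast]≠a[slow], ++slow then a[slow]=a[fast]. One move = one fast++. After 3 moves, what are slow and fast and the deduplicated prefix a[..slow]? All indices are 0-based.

slow=2, fast=4, prefix=[3, 4, 5]

(s=0,f=1) a[fast]=4≠a[slow]=3 write a[1]=4 → slow++,fast++
(s=1,f=2) a[fast]=5≠a[slow]=4 write a[2]=5 → slow++,fast++
(s=2,f=3) a[fast]=5=a[slow] dup → fast++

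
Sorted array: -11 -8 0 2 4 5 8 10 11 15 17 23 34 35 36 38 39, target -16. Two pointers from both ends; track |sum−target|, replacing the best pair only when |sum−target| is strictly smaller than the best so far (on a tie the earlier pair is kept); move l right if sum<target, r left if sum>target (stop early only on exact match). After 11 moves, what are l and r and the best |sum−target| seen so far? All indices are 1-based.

l=1, r=6, best |Δ|=13

[1,17] -11+39=28 d=44 * → r--
[1,16] -11+38=27 d=43 * → r--
[1,15] -11+36=25 d=41 * → r--
[1,14] -11+35=24 d=40 * → r--
[1,13] -11+34=23 d=39 * → r--
[1,12] -11+23=12 d=28 * → r--
[1,11] -11+17=6 d=22 * → r--
[1,10] -11+15=4 d=20 * → r--
[1,9] -11+11=0 d=16 * → r--
[1,8] -11+10=-1 d=15 * → r--
[1,7] -11+8=-3 d=13 * → r--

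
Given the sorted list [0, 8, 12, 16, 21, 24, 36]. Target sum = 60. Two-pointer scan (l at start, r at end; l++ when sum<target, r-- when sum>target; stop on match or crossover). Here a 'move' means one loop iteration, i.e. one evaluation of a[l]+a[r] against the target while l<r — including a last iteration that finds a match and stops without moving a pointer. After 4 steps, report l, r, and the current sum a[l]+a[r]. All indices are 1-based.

l=5, r=7, sum=57

l=1 r=7: 0+36=36 <60, l++
l=2 r=7: 8+36=44 <60, l++
l=3 r=7: 12+36=48 <60, l++
l=4 r=7: 16+36=52 <60, l++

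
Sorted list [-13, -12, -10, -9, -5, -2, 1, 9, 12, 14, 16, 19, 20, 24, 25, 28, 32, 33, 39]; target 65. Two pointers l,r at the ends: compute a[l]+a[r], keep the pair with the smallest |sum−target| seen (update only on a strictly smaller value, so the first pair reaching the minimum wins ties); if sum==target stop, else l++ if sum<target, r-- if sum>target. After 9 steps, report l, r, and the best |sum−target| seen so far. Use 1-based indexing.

l=1 r=19: -13+39=26 d=39 *, l++
l=2 r=19: -12+39=27 d=38 *, l++
l=3 r=19: -10+39=29 d=36 *, l++
l=4 r=19: -9+39=30 d=35 *, l++
l=5 r=19: -5+39=34 d=31 *, l++
l=6 r=19: -2+39=37 d=28 *, l++
l=7 r=19: 1+39=40 d=25 *, l++
l=8 r=19: 9+39=48 d=17 *, l++
l=9 r=19: 12+39=51 d=14 *, l++

l=10, r=19, best |Δ|=14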